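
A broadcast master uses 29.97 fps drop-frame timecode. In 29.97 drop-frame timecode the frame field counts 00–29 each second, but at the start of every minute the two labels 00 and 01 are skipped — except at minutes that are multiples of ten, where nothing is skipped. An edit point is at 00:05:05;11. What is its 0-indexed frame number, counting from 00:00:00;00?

As if non-drop at 30 labels/s: (0 × 3600 + 5 × 60 + 5) × 30 + 11 = 9161.
Minute boundaries passed: 5; those not divisible by 10: 5 − 0 = 5; dropped labels = 2 × 5 = 10.
Actual frame index = 9161 − 10 = 9151.

9151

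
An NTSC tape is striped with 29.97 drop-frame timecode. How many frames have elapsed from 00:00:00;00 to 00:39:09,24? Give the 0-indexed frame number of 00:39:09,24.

70422

As if non-drop at 30 labels/s: (0 × 3600 + 39 × 60 + 9) × 30 + 24 = 70494.
Minute boundaries passed: 39; those not divisible by 10: 39 − 3 = 36; dropped labels = 2 × 36 = 72.
Actual frame index = 70494 − 72 = 70422.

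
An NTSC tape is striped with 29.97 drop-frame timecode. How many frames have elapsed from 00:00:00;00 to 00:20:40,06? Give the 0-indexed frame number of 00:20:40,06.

37170

As if non-drop at 30 labels/s: (0 × 3600 + 20 × 60 + 40) × 30 + 6 = 37206.
Minute boundaries passed: 20; those not divisible by 10: 20 − 2 = 18; dropped labels = 2 × 18 = 36.
Actual frame index = 37206 − 36 = 37170.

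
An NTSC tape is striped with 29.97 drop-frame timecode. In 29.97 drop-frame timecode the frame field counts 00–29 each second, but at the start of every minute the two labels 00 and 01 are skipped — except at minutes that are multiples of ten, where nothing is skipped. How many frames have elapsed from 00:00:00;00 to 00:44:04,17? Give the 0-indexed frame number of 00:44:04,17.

79257

As if non-drop at 30 labels/s: (0 × 3600 + 44 × 60 + 4) × 30 + 17 = 79337.
Minute boundaries passed: 44; those not divisible by 10: 44 − 4 = 40; dropped labels = 2 × 40 = 80.
Actual frame index = 79337 − 80 = 79257.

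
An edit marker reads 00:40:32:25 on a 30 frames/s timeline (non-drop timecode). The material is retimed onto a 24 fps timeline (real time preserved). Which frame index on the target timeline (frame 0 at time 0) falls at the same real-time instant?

Source frame index: (0×3600 + 40×60 + 32) × 30 + 25 = 72985.
Real time: 72985 / (30) = 14597/6 s.
Target frame: (14597/6) × (24) = 58388.

frame 58388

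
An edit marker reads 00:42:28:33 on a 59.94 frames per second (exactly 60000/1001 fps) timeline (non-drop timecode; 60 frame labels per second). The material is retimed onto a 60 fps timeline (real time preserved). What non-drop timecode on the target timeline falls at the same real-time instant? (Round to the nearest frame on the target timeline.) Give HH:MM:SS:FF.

Source frame index: (0×3600 + 42×60 + 28) × 60 + 33 = 152913.
Real time: 152913 / (60000/1001) = 51021971/20000 s.
Target frame: (51021971/20000) × (60) = 153065913/1000 ≈ 153065.913 → 153066.
At 60 labels/s: frame 153066 → 00:42:31:06.

00:42:31:06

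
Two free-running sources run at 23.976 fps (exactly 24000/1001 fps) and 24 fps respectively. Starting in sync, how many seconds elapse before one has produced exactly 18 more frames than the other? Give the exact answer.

The gap grows by |24 − 24000/1001| = 24/1001 frames per second.
Time for a 18-frame gap: 18 ÷ (24/1001) = 750.75 s.

750.75 seconds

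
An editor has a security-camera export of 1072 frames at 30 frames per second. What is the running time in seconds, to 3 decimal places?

Running time = 1072 × 1/30 = 536/15 s ≈ 35.733 s.

35.733 seconds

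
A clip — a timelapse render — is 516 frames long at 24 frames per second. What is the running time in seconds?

Running time = 516 / (24) = 21.5 s.

21.5 seconds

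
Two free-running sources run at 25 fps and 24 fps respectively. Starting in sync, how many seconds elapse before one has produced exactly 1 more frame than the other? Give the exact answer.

1 seconds

The gap grows by |24 − 25| = 1 frame per second.
Time for a 1-frame gap: 1 ÷ (1) = 1 s.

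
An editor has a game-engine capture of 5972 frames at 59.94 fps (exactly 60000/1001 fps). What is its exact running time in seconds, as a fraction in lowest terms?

1494493/15000 seconds

Running time = 5972 ÷ (60000/1001) = 5972 × 1001/60000 = 1494493/15000 s.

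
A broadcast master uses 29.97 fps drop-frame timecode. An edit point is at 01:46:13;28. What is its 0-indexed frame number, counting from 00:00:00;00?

Complete 10-minute blocks: 10, each 17982 frames → 179820.
Remaining 6 whole minutes in the current block: 1800 + 5 × 1798 = 10790 frames.
Within the current minute: 13 × 30 + 28 − 2 = 416 (labels ;00/;01 skipped at this minute). Total = 179820 + 10790 + 416 = 191026.

191026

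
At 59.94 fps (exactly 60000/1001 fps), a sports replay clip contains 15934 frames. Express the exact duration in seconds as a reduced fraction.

Running time = 15934 ÷ (60000/1001) = 15934 × 1001/60000 = 7974967/30000 s.

7974967/30000 seconds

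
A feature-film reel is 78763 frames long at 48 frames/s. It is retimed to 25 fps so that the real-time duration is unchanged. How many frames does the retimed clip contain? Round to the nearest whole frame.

41022 frames

Frames at target rate = 78763 × (25) / (48) = 1969075/48 ≈ 41022.396.
Nearest whole frame: 41022.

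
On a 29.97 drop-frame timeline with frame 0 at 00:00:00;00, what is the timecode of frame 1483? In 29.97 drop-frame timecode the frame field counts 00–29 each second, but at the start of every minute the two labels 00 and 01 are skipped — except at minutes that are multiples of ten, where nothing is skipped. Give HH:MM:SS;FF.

Ten DF minutes hold 17982 frames, so frame 1483 lies in block 0 (frames 0–17981) with 1483 frames into that block.
The block's first minute is 1800 frames and the rest 1798 each; 1483 frames reaches minute 0, so 0 × 18 + 0 × 2 = 0 labels have been skipped so far.
Adding those back, label number 1483 + 0 = 1483 at 30 labels/s is 49 s + 13 f = 0 h 0 min 49 s frame 13, i.e. 00:00:49;13.

00:00:49;13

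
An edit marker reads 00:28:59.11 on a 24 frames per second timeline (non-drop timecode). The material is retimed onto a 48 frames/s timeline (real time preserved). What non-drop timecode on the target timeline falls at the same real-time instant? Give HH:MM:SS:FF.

00:28:59:22

Source frame index: (0×3600 + 28×60 + 59) × 24 + 11 = 41747.
Real time: 41747 / (24) = 41747/24 s.
Target frame: (41747/24) × (48) = 83494.
At 48 labels/s: frame 83494 → 00:28:59:22.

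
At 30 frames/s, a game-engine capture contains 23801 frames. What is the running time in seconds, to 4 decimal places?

793.3667 seconds

Running time = 23801 × 1/30 = 23801/30 s ≈ 793.3667 s.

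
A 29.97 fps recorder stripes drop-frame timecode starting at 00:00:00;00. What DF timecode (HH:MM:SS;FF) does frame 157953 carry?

Ten DF minutes hold 17982 frames, so frame 157953 lies in block 8 (frames 143856–161837) with 14097 frames into that block.
The block's first minute is 1800 frames and the rest 1798 each; 14097 frames reaches minute 7, so 8 × 18 + 7 × 2 = 158 labels have been skipped so far.
Adding those back, label number 157953 + 158 = 158111 at 30 labels/s is 5270 s + 11 f = 1 h 27 min 50 s frame 11, i.e. 01:27:50;11.

01:27:50;11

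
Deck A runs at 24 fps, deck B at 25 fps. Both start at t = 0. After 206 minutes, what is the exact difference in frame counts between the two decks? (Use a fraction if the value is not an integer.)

12360 frames

206 min = 12360 s.
A emits 24 × 12360 = 296640 frames; B emits 25 × 12360 = 309000.
Difference = 12360 frames; B is ahead of A.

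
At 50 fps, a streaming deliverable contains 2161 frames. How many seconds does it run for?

43.22 seconds

Running time = 2161 / (50) = 43.22 s.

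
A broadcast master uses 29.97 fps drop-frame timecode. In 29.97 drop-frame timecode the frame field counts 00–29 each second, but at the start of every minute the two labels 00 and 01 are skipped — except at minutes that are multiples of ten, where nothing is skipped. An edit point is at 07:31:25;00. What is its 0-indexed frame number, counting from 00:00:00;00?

811738

Complete 10-minute blocks: 45, each 17982 frames → 809190.
Remaining 1 whole minute in the current block: 1800 + 0 × 1798 = 1800 frames.
Within the current minute: 25 × 30 + 0 − 2 = 748 (labels ;00/;01 skipped at this minute). Total = 809190 + 1800 + 748 = 811738.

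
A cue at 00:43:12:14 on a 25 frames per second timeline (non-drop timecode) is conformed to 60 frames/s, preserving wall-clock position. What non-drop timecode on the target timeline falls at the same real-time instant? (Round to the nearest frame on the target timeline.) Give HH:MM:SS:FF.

Source frame index: (0×3600 + 43×60 + 12) × 25 + 14 = 64814.
Real time: 64814 / (25) = 64814/25 s.
Target frame: (64814/25) × (60) = 777768/5 ≈ 155553.600 → 155554.
At 60 labels/s: frame 155554 → 00:43:12:34.

00:43:12:34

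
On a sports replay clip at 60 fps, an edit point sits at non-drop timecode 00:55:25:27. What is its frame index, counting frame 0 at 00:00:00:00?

Total seconds to the label: (0 × 3600 + 55 × 60 + 25) = 3325.
Frame index = 3325 × 60 + 27 = 199527.

199527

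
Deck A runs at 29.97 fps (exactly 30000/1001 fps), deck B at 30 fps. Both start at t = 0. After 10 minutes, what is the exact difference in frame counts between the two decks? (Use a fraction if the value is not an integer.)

10 min = 600 s.
A emits 30000/1001 × 600 = 18000000/1001 frames; B emits 30 × 600 = 18000.
Difference = 18000/1001 frames (≈ 17.9820); B is ahead of A.

18000/1001 frames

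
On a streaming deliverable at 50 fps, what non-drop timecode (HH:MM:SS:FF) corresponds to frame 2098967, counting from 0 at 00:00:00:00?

11:39:39:17

2098967 ÷ 50 = 41979 full seconds, remainder 17 frames.
41979 s = 11 h 39 min 39 s.
Timecode: 11:39:39:17.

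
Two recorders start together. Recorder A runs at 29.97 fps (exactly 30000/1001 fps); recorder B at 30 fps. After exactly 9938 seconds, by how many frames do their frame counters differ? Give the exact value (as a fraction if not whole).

298140/1001 frames

A emits 30000/1001 × 9938 = 298140000/1001 frames; B emits 30 × 9938 = 298140.
Difference = 298140/1001 frames (≈ 297.8422); B is ahead of A.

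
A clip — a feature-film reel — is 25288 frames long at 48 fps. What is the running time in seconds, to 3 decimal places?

526.833 seconds

Running time = 25288 × 1/48 = 3161/6 s ≈ 526.833 s.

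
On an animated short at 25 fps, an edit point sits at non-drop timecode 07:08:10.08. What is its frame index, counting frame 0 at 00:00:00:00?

frame 642258

Total seconds to the label: (7 × 3600 + 8 × 60 + 10) = 25690.
Frame index = 25690 × 25 + 8 = 642258.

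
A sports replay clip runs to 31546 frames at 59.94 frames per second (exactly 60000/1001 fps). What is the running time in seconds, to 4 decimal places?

526.2924 seconds

Running time = 31546 × 1001/60000 = 15788773/30000 s ≈ 526.2924 s.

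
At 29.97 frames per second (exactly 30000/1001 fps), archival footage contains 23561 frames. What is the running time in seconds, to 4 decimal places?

Running time = 23561 × 1001/30000 = 23584561/30000 s ≈ 786.1520 s.

786.1520 seconds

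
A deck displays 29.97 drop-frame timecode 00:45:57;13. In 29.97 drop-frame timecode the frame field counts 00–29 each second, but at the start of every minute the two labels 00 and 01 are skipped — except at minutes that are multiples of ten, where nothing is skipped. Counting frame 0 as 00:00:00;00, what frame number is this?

As if non-drop at 30 labels/s: (0 × 3600 + 45 × 60 + 57) × 30 + 13 = 82723.
Minute boundaries passed: 45; those not divisible by 10: 45 − 4 = 41; dropped labels = 2 × 41 = 82.
Actual frame index = 82723 − 82 = 82641.

82641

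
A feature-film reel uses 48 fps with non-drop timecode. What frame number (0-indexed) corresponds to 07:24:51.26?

Total seconds to the label: (7 × 3600 + 24 × 60 + 51) = 26691.
Frame index = 26691 × 48 + 26 = 1281194.

1281194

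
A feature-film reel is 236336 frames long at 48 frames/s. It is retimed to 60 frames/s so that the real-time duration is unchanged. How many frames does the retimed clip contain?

Frames at target rate = 236336 × (60) / (48) = 295420.

295420 frames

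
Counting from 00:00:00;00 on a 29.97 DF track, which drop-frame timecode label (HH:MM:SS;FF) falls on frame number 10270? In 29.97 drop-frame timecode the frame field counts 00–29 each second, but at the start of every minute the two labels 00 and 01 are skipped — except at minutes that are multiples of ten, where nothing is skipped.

Each 10-minute DF block holds 10 × 60 × 30 − 9 × 2 = 17982 frames. 10270 ÷ 17982 → 0 full blocks, remainder 10270.
Within the partial block the first minute is 1800 frames and each further minute 1798, so 5 further minute boundaries passed. Total skipped labels = 18 × 0 + 2 × 5 = 10.
Non-drop label index = 10270 + 10 = 10280; at 30 labels/s that is 00:05:42:20, i.e. DF 00:05:42;20.

00:05:42;20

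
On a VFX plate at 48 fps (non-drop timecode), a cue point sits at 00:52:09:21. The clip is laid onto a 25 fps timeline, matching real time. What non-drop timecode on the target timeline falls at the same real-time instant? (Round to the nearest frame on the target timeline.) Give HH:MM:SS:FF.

00:52:09:11

Source frame index: (0×3600 + 52×60 + 9) × 48 + 21 = 150213.
Real time: 150213 / (48) = 50071/16 s.
Target frame: (50071/16) × (25) = 1251775/16 ≈ 78235.938 → 78236.
At 25 labels/s: frame 78236 → 00:52:09:11.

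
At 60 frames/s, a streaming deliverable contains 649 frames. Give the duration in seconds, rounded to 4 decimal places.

Running time = 649 × 1/60 = 649/60 s ≈ 10.8167 s.

10.8167 seconds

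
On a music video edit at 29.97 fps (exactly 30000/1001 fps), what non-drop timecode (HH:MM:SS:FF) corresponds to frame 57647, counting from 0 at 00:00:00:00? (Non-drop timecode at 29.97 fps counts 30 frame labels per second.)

00:32:01:17

57647 ÷ 30 = 1921 full seconds, remainder 17 frames.
1921 s = 0 h 32 min 1 s.
Timecode: 00:32:01:17.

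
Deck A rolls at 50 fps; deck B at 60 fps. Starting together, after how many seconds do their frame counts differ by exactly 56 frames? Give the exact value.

5.6 seconds

The gap grows by |60 − 50| = 10 frames per second.
Time for a 56-frame gap: 56 ÷ (10) = 5.6 s.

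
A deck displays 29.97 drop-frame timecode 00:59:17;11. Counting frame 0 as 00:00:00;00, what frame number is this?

106613

Complete 10-minute blocks: 5, each 17982 frames → 89910.
Remaining 9 whole minutes in the current block: 1800 + 8 × 1798 = 16184 frames.
Within the current minute: 17 × 30 + 11 − 2 = 519 (labels ;00/;01 skipped at this minute). Total = 89910 + 16184 + 519 = 106613.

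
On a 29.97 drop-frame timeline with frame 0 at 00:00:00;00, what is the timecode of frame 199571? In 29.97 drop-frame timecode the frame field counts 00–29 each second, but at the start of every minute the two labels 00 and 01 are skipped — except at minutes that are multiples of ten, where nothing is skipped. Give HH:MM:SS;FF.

Each 10-minute DF block holds 10 × 60 × 30 − 9 × 2 = 17982 frames. 199571 ÷ 17982 → 11 full blocks, remainder 1769.
Within the partial block the first minute is 1800 frames and each further minute 1798, so 0 further minute boundaries passed. Total skipped labels = 18 × 11 + 2 × 0 = 198.
Non-drop label index = 199571 + 198 = 199769; at 30 labels/s that is 01:50:58:29, i.e. DF 01:50:58;29.

01:50:58;29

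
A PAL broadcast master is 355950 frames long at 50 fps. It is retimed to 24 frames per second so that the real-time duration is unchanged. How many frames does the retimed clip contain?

170856 frames

Target frames = source frames × (target rate / source rate) = 355950 × (24)/(50) = 355950 × 12/25 = 170856.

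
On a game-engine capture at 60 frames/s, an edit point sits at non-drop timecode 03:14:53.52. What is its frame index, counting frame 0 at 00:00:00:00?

Total seconds to the label: (3 × 3600 + 14 × 60 + 53) = 11693.
Frame index = 11693 × 60 + 52 = 701632.

frame 701632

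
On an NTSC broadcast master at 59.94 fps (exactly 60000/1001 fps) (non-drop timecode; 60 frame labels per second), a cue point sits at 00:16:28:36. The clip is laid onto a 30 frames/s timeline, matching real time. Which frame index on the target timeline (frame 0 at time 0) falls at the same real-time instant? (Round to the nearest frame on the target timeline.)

Source frame index: (0×3600 + 16×60 + 28) × 60 + 36 = 59316.
Real time: 59316 / (60000/1001) = 4947943/5000 s.
Target frame: (4947943/5000) × (30) = 14843829/500 ≈ 29687.658 → 29688.

frame 29688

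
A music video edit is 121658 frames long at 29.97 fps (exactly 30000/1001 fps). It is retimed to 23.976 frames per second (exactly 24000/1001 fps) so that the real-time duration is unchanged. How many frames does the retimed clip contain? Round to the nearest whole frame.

Frames at target rate = 121658 × (24000/1001) / (30000/1001) = 486632/5 ≈ 97326.400.
Nearest whole frame: 97326.

97326 frames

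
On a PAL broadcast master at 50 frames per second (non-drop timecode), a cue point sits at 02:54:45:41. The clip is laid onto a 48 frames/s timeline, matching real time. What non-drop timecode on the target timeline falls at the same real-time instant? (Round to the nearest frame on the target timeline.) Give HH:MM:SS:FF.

02:54:45:39

Source frame index: (2×3600 + 54×60 + 45) × 50 + 41 = 524291.
Real time: 524291 / (50) = 524291/50 s.
Target frame: (524291/50) × (48) = 12582984/25 ≈ 503319.360 → 503319.
At 48 labels/s: frame 503319 → 02:54:45:39.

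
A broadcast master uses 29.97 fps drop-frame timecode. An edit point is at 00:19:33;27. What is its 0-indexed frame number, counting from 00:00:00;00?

35181

As if non-drop at 30 labels/s: (0 × 3600 + 19 × 60 + 33) × 30 + 27 = 35217.
Minute boundaries passed: 19; those not divisible by 10: 19 − 1 = 18; dropped labels = 2 × 18 = 36.
Actual frame index = 35217 − 36 = 35181.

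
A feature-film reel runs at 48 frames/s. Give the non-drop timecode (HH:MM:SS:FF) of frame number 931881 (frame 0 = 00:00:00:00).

05:23:34:09

931881 ÷ 48 = 19414 full seconds, remainder 9 frames.
19414 s = 5 h 23 min 34 s.
Timecode: 05:23:34:09.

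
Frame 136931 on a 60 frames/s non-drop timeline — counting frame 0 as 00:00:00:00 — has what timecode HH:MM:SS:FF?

00:38:02:11

136931 ÷ 60 = 2282 full seconds, remainder 11 frames.
2282 s = 0 h 38 min 2 s.
Timecode: 00:38:02:11.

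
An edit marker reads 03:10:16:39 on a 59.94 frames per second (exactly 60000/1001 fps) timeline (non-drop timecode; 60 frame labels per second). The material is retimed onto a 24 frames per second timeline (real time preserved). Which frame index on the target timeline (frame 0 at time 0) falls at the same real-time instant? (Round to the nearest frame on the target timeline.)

Source frame index: (3×3600 + 10×60 + 16) × 60 + 39 = 684999.
Real time: 684999 / (60000/1001) = 228561333/20000 s.
Target frame: (228561333/20000) × (24) = 685683999/2500 ≈ 274273.600 → 274274.

frame 274274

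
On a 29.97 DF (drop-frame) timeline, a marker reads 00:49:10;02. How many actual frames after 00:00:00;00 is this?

As if non-drop at 30 labels/s: (0 × 3600 + 49 × 60 + 10) × 30 + 2 = 88502.
Minute boundaries passed: 49; those not divisible by 10: 49 − 4 = 45; dropped labels = 2 × 45 = 90.
Actual frame index = 88502 − 90 = 88412.

88412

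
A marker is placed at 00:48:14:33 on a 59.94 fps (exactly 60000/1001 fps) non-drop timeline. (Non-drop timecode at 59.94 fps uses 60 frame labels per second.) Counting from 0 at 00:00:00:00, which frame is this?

frame 173673

Total seconds to the label: (0 × 3600 + 48 × 60 + 14) = 2894.
Frame index = 2894 × 60 + 33 = 173673.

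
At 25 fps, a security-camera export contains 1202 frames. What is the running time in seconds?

Running time = 1202 / (25) = 48.08 s.

48.08 seconds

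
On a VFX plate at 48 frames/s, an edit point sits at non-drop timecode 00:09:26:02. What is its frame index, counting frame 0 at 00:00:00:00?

Total seconds to the label: (0 × 3600 + 9 × 60 + 26) = 566.
Frame index = 566 × 48 + 2 = 27170.

27170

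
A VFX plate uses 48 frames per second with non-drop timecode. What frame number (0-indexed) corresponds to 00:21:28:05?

Total seconds to the label: (0 × 3600 + 21 × 60 + 28) = 1288.
Frame index = 1288 × 48 + 5 = 61829.

61829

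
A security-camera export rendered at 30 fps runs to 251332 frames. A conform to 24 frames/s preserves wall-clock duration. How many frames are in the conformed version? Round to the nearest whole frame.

201066 frames

Frames at target rate = 251332 × (24) / (30) = 1005328/5 ≈ 201065.600.
Nearest whole frame: 201066.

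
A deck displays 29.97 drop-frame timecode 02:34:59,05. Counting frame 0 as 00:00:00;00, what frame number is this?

As if non-drop at 30 labels/s: (2 × 3600 + 34 × 60 + 59) × 30 + 5 = 278975.
Minute boundaries passed: 154; those not divisible by 10: 154 − 15 = 139; dropped labels = 2 × 139 = 278.
Actual frame index = 278975 − 278 = 278697.

278697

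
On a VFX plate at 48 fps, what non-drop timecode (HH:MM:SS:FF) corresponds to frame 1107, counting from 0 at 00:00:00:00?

00:00:23:03

1107 ÷ 48 = 23 full seconds, remainder 3 frames.
23 s = 0 h 0 min 23 s.
Timecode: 00:00:23:03.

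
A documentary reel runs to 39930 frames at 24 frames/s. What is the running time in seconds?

Running time = 39930 / (24) = 1663.75 s.

1663.75 seconds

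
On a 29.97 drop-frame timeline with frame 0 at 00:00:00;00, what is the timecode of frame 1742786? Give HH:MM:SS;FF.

Each 10-minute DF block holds 10 × 60 × 30 − 9 × 2 = 17982 frames. 1742786 ÷ 17982 → 96 full blocks, remainder 16514.
Within the partial block the first minute is 1800 frames and each further minute 1798, so 9 further minute boundaries passed. Total skipped labels = 18 × 96 + 2 × 9 = 1746.
Non-drop label index = 1742786 + 1746 = 1744532; at 30 labels/s that is 16:09:11:02, i.e. DF 16:09:11;02.

16:09:11;02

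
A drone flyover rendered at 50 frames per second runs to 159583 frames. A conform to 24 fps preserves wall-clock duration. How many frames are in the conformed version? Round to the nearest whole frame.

Frames at target rate = 159583 × (24) / (50) = 1914996/25 ≈ 76599.840.
Nearest whole frame: 76600.

76600 frames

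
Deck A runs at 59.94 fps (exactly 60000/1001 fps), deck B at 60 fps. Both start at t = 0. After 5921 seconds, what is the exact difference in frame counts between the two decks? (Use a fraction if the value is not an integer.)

A emits 60000/1001 × 5921 = 355260000/1001 frames; B emits 60 × 5921 = 355260.
Difference = 355260/1001 frames (≈ 354.9051); B is ahead of A.

355260/1001 frames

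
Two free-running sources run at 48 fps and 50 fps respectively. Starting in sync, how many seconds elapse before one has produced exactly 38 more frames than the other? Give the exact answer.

19 seconds

The gap grows by |50 − 48| = 2 frames per second.
Time for a 38-frame gap: 38 ÷ (2) = 19 s.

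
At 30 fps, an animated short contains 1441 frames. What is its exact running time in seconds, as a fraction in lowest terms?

1441/30 seconds

Running time = 1441 ÷ (30) = 1441 × 1/30 = 1441/30 s.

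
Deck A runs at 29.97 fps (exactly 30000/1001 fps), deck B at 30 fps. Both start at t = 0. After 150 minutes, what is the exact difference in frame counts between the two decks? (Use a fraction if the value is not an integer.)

150 min = 9000 s.
A emits 30000/1001 × 9000 = 270000000/1001 frames; B emits 30 × 9000 = 270000.
Difference = 270000/1001 frames (≈ 269.7303); B is ahead of A.

270000/1001 frames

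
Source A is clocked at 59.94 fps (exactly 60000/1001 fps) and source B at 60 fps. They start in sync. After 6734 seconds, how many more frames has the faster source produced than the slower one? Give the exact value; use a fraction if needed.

A emits 60000/1001 × 6734 = 4440000/11 frames; B emits 60 × 6734 = 404040.
Difference = 4440/11 frames (≈ 403.6364); B is ahead of A.

4440/11 frames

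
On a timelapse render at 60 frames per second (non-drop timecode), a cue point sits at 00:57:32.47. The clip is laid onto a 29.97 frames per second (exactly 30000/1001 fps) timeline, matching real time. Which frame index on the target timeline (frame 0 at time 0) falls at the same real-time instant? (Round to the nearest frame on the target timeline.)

Source frame index: (0×3600 + 57×60 + 32) × 60 + 47 = 207167.
Real time: 207167 / (60) = 207167/60 s.
Target frame: (207167/60) × (30000/1001) = 103583500/1001 ≈ 103480.020 → 103480.

frame 103480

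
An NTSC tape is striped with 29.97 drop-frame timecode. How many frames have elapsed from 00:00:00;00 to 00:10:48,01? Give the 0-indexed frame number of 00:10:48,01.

As if non-drop at 30 labels/s: (0 × 3600 + 10 × 60 + 48) × 30 + 1 = 19441.
Minute boundaries passed: 10; those not divisible by 10: 10 − 1 = 9; dropped labels = 2 × 9 = 18.
Actual frame index = 19441 − 18 = 19423.

19423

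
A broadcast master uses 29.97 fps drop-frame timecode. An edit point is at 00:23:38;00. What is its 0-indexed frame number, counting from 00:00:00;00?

Complete 10-minute blocks: 2, each 17982 frames → 35964.
Remaining 3 whole minutes in the current block: 1800 + 2 × 1798 = 5396 frames.
Within the current minute: 38 × 30 + 0 − 2 = 1138 (labels ;00/;01 skipped at this minute). Total = 35964 + 5396 + 1138 = 42498.

42498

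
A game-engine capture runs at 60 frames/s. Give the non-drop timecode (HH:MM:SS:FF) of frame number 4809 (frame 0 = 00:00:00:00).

00:01:20:09

4809 ÷ 60 = 80 full seconds, remainder 9 frames.
80 s = 0 h 1 min 20 s.
Timecode: 00:01:20:09.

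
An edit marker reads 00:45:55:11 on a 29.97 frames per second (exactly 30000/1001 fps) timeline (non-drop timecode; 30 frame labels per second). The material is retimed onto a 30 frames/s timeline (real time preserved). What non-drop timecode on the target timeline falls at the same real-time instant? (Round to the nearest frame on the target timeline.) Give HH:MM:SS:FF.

00:45:58:04

Source frame index: (0×3600 + 45×60 + 55) × 30 + 11 = 82661.
Real time: 82661 / (30000/1001) = 82743661/30000 s.
Target frame: (82743661/30000) × (30) = 82743661/1000 ≈ 82743.661 → 82744.
At 30 labels/s: frame 82744 → 00:45:58:04.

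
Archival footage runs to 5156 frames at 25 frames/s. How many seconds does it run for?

Running time = 5156 / (25) = 206.24 s.

206.24 seconds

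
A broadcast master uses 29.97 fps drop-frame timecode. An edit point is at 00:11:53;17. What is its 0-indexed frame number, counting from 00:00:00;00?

21387

Complete 10-minute blocks: 1, each 17982 frames → 17982.
Remaining 1 whole minute in the current block: 1800 + 0 × 1798 = 1800 frames.
Within the current minute: 53 × 30 + 17 − 2 = 1605 (labels ;00/;01 skipped at this minute). Total = 17982 + 1800 + 1605 = 21387.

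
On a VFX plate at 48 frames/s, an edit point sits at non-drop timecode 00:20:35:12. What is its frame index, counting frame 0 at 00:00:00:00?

59292

Total seconds to the label: (0 × 3600 + 20 × 60 + 35) = 1235.
Frame index = 1235 × 48 + 12 = 59292.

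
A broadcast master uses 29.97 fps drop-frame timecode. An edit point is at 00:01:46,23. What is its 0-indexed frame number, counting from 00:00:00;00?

As if non-drop at 30 labels/s: (0 × 3600 + 1 × 60 + 46) × 30 + 23 = 3203.
Minute boundaries passed: 1; those not divisible by 10: 1 − 0 = 1; dropped labels = 2 × 1 = 2.
Actual frame index = 3203 − 2 = 3201.

3201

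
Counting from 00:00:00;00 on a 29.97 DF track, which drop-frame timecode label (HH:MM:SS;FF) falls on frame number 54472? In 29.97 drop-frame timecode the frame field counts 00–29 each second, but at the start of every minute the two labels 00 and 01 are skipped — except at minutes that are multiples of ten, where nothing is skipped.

Ten DF minutes hold 17982 frames, so frame 54472 lies in block 3 (frames 53946–71927) with 526 frames into that block.
The block's first minute is 1800 frames and the rest 1798 each; 526 frames reaches minute 0, so 3 × 18 + 0 × 2 = 54 labels have been skipped so far.
Adding those back, label number 54472 + 54 = 54526 at 30 labels/s is 1817 s + 16 f = 0 h 30 min 17 s frame 16, i.e. 00:30:17;16.

00:30:17;16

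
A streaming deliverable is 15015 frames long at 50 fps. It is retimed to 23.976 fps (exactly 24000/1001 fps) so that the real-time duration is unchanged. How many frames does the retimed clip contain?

7200 frames

Target frames = source frames × (target rate / source rate) = 15015 × (24000/1001)/(50) = 15015 × 480/1001 = 7200.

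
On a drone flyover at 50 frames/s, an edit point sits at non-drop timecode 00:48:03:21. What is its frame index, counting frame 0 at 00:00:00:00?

Total seconds to the label: (0 × 3600 + 48 × 60 + 3) = 2883.
Frame index = 2883 × 50 + 21 = 144171.

frame 144171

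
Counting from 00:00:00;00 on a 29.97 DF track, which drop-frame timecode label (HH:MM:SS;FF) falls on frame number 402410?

Ten DF minutes hold 17982 frames, so frame 402410 lies in block 22 (frames 395604–413585) with 6806 frames into that block.
The block's first minute is 1800 frames and the rest 1798 each; 6806 frames reaches minute 3, so 22 × 18 + 3 × 2 = 402 labels have been skipped so far.
Adding those back, label number 402410 + 402 = 402812 at 30 labels/s is 13427 s + 2 f = 3 h 43 min 47 s frame 2, i.e. 03:43:47;02.

03:43:47;02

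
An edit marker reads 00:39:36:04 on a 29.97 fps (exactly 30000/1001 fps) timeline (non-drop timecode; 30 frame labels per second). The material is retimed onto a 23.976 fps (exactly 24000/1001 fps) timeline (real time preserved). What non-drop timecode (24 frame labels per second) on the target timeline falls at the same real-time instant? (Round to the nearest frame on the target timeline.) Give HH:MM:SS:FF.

Source frame index: (0×3600 + 39×60 + 36) × 30 + 4 = 71284.
Real time: 71284 / (30000/1001) = 17838821/7500 s.
Target frame: (17838821/7500) × (24000/1001) = 285136/5 ≈ 57027.200 → 57027.
At 24 labels/s: frame 57027 → 00:39:36:03.

00:39:36:03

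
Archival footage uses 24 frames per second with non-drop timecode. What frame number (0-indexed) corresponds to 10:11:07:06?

frame 880014

Total seconds to the label: (10 × 3600 + 11 × 60 + 7) = 36667.
Frame index = 36667 × 24 + 6 = 880014.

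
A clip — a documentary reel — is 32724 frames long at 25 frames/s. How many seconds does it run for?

Running time = 32724 / (25) = 1308.96 s.

1308.96 seconds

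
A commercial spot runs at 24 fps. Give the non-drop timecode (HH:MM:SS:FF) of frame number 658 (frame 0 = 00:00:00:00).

658 ÷ 24 = 27 full seconds, remainder 10 frames.
27 s = 0 h 0 min 27 s.
Timecode: 00:00:27:10.

00:00:27:10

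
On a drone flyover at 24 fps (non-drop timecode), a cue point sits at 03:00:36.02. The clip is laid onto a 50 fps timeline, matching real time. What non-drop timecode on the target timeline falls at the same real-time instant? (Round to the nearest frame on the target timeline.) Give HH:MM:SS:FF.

Source frame index: (3×3600 + 0×60 + 36) × 24 + 2 = 260066.
Real time: 260066 / (24) = 130033/12 s.
Target frame: (130033/12) × (50) = 3250825/6 ≈ 541804.167 → 541804.
At 50 labels/s: frame 541804 → 03:00:36:04.

03:00:36:04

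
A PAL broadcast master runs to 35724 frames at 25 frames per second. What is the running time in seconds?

1428.96 seconds

Running time = 35724 / (25) = 1428.96 s.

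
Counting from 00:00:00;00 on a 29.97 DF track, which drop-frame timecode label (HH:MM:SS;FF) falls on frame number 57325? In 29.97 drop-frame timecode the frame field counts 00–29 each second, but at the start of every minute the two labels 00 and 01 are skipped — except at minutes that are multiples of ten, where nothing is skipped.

Each 10-minute DF block holds 10 × 60 × 30 − 9 × 2 = 17982 frames. 57325 ÷ 17982 → 3 full blocks, remainder 3379.
Within the partial block the first minute is 1800 frames and each further minute 1798, so 1 further minute boundary passed. Total skipped labels = 18 × 3 + 2 × 1 = 56.
Non-drop label index = 57325 + 56 = 57381; at 30 labels/s that is 00:31:52:21, i.e. DF 00:31:52;21.

00:31:52;21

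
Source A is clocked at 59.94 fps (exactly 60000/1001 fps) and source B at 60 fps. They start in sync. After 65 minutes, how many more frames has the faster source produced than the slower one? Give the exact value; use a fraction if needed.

18000/77 frames

65 min = 3900 s.
A emits 60000/1001 × 3900 = 18000000/77 frames; B emits 60 × 3900 = 234000.
Difference = 18000/77 frames (≈ 233.7662); B is ahead of A.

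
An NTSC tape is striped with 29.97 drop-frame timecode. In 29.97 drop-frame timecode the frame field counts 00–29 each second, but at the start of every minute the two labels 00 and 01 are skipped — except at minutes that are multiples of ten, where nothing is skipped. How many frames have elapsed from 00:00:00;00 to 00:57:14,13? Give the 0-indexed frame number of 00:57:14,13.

102929

Complete 10-minute blocks: 5, each 17982 frames → 89910.
Remaining 7 whole minutes in the current block: 1800 + 6 × 1798 = 12588 frames.
Within the current minute: 14 × 30 + 13 − 2 = 431 (labels ;00/;01 skipped at this minute). Total = 89910 + 12588 + 431 = 102929.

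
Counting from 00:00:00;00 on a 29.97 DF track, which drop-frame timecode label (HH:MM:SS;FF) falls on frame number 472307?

Each 10-minute DF block holds 10 × 60 × 30 − 9 × 2 = 17982 frames. 472307 ÷ 17982 → 26 full blocks, remainder 4775.
Within the partial block the first minute is 1800 frames and each further minute 1798, so 2 further minute boundaries passed. Total skipped labels = 18 × 26 + 2 × 2 = 472.
Non-drop label index = 472307 + 472 = 472779; at 30 labels/s that is 04:22:39:09, i.e. DF 04:22:39;09.

04:22:39;09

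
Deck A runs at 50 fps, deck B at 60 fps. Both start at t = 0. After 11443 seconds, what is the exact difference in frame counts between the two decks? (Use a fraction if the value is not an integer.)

114430 frames

A emits 50 × 11443 = 572150 frames; B emits 60 × 11443 = 686580.
Difference = 114430 frames; B is ahead of A.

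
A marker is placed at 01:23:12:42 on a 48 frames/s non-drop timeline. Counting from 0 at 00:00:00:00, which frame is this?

Total seconds to the label: (1 × 3600 + 23 × 60 + 12) = 4992.
Frame index = 4992 × 48 + 42 = 239658.

239658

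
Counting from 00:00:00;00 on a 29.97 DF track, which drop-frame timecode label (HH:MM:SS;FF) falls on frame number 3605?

00:02:00;09

Ten DF minutes hold 17982 frames, so frame 3605 lies in block 0 (frames 0–17981) with 3605 frames into that block.
The block's first minute is 1800 frames and the rest 1798 each; 3605 frames reaches minute 2, so 0 × 18 + 2 × 2 = 4 labels have been skipped so far.
Adding those back, label number 3605 + 4 = 3609 at 30 labels/s is 120 s + 9 f = 0 h 2 min 0 s frame 9, i.e. 00:02:00;09.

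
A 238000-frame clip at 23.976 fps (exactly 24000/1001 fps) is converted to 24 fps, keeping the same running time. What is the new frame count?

Target frames = source frames × (target rate / source rate) = 238000 × (24)/(24000/1001) = 238000 × 1001/1000 = 238238.

238238 frames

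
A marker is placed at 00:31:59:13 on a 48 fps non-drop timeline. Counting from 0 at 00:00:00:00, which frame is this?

92125

Total seconds to the label: (0 × 3600 + 31 × 60 + 59) = 1919.
Frame index = 1919 × 48 + 13 = 92125.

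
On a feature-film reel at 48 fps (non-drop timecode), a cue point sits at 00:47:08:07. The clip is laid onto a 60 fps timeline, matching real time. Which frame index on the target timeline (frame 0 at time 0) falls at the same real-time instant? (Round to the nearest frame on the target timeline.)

Source frame index: (0×3600 + 47×60 + 8) × 48 + 7 = 135751.
Real time: 135751 / (48) = 135751/48 s.
Target frame: (135751/48) × (60) = 678755/4 ≈ 169688.750 → 169689.

frame 169689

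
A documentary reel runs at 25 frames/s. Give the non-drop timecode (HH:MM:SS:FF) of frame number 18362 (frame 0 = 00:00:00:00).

18362 ÷ 25 = 734 full seconds, remainder 12 frames.
734 s = 0 h 12 min 14 s.
Timecode: 00:12:14:12.

00:12:14:12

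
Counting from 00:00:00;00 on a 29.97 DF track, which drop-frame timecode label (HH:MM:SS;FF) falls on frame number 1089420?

10:05:50;10

Each 10-minute DF block holds 10 × 60 × 30 − 9 × 2 = 17982 frames. 1089420 ÷ 17982 → 60 full blocks, remainder 10500.
Within the partial block the first minute is 1800 frames and each further minute 1798, so 5 further minute boundaries passed. Total skipped labels = 18 × 60 + 2 × 5 = 1090.
Non-drop label index = 1089420 + 1090 = 1090510; at 30 labels/s that is 10:05:50:10, i.e. DF 10:05:50;10.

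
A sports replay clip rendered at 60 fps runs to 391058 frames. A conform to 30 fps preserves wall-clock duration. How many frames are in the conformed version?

Target frames = source frames × (target rate / source rate) = 391058 × (30)/(60) = 391058 × 1/2 = 195529.

195529 frames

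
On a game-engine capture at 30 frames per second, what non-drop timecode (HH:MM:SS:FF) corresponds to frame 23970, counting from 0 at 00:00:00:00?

23970 ÷ 30 = 799 full seconds, remainder 0 frames.
799 s = 0 h 13 min 19 s.
Timecode: 00:13:19:00.

00:13:19:00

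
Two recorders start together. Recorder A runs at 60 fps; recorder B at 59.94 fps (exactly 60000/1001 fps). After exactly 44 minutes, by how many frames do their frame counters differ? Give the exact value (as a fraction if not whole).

14400/91 frames

44 min = 2640 s.
A emits 60 × 2640 = 158400 frames; B emits 60000/1001 × 2640 = 14400000/91.
Difference = 14400/91 frames (≈ 158.2418); B is behind A.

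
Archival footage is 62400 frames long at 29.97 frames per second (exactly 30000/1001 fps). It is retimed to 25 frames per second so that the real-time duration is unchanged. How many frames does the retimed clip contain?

Target frames = source frames × (target rate / source rate) = 62400 × (25)/(30000/1001) = 62400 × 1001/1200 = 52052.

52052 frames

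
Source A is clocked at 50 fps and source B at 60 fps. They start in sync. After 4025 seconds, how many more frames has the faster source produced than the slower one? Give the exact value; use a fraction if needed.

A emits 50 × 4025 = 201250 frames; B emits 60 × 4025 = 241500.
Difference = 40250 frames; B is ahead of A.

40250 frames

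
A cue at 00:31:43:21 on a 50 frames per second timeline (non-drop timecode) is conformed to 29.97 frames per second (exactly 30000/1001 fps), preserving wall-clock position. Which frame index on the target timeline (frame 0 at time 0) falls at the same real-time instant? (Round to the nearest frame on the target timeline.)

Source frame index: (0×3600 + 31×60 + 43) × 50 + 21 = 95171.
Real time: 95171 / (50) = 95171/50 s.
Target frame: (95171/50) × (30000/1001) = 57102600/1001 ≈ 57045.554 → 57046.

frame 57046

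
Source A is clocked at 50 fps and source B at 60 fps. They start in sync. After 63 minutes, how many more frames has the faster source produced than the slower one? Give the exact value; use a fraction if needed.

63 min = 3780 s.
A emits 50 × 3780 = 189000 frames; B emits 60 × 3780 = 226800.
Difference = 37800 frames; B is ahead of A.

37800 frames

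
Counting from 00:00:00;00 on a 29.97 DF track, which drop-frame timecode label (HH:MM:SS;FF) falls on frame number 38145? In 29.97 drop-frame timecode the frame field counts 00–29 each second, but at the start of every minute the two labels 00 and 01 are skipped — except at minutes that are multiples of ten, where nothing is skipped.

Each 10-minute DF block holds 10 × 60 × 30 − 9 × 2 = 17982 frames. 38145 ÷ 17982 → 2 full blocks, remainder 2181.
Within the partial block the first minute is 1800 frames and each further minute 1798, so 1 further minute boundary passed. Total skipped labels = 18 × 2 + 2 × 1 = 38.
Non-drop label index = 38145 + 38 = 38183; at 30 labels/s that is 00:21:12:23, i.e. DF 00:21:12;23.

00:21:12;23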